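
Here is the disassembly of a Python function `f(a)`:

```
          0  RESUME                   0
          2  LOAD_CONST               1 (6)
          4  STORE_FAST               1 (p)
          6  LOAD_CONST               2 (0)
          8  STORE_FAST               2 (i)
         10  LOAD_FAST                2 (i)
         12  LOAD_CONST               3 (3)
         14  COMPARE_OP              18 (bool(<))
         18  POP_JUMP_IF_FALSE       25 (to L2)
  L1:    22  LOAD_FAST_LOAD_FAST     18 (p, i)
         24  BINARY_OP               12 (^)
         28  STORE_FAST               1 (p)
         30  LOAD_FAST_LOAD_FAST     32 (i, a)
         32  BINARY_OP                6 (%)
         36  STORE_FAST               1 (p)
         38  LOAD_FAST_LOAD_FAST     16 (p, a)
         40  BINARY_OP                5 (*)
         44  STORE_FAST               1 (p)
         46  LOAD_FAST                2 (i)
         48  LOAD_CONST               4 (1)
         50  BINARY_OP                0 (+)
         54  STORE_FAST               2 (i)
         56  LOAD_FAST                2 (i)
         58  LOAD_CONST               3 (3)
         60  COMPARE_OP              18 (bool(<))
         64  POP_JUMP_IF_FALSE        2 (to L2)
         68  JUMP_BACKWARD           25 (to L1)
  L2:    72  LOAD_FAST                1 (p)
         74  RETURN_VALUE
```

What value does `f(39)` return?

78

LOAD_CONST → push 6. Stack: [6]
STORE_FAST p → p=6. Stack: []
LOAD_CONST → push 0. Stack: [0]
STORE_FAST i → i=0. Stack: []
LOAD_FAST i → push 0. Stack: [0]
LOAD_CONST → push 3. Stack: [0, 3]
COMPARE_OP bool(<) → 0 vs 3 = True. Stack: [True]
POP_JUMP_IF_FALSE → pop True; no jump. Stack: []
LOAD_FAST_LOAD_FAST p,i → push 6,0. Stack: [6, 0]
BINARY_OP ^ → 6 ^ 0 = 6. Stack: [6]
STORE_FAST p → p=6. Stack: []
LOAD_FAST_LOAD_FAST i,a → push 0,39. Stack: [0, 39]
BINARY_OP % → 0 % 39 = 0. Stack: [0]
STORE_FAST p → p=0. Stack: []
LOAD_FAST_LOAD_FAST p,a → push 0,39. Stack: [0, 39]
BINARY_OP * → 0 * 39 = 0. Stack: [0]
STORE_FAST p → p=0. Stack: []
LOAD_FAST i → push 0. Stack: [0]
LOAD_CONST → push 1. Stack: [0, 1]
BINARY_OP + → 0 + 1 = 1. Stack: [1]
STORE_FAST i → i=1. Stack: []
LOAD_FAST i → push 1. Stack: [1]
LOAD_CONST → push 3. Stack: [1, 3]
COMPARE_OP bool(<) → 1 vs 3 = True. Stack: [True]
POP_JUMP_IF_FALSE → pop True; no jump. Stack: []
LOAD_FAST_LOAD_FAST p,i → push 0,1. Stack: [0, 1]
BINARY_OP ^ → 0 ^ 1 = 1. Stack: [1]
STORE_FAST p → p=1. Stack: []
LOAD_FAST_LOAD_FAST i,a → push 1,39. Stack: [1, 39]
BINARY_OP % → 1 % 39 = 1. Stack: [1]
STORE_FAST p → p=1. Stack: []
LOAD_FAST_LOAD_FAST p,a → push 1,39. Stack: [1, 39]
BINARY_OP * → 1 * 39 = 39. Stack: [39]
STORE_FAST p → p=39. Stack: []
LOAD_FAST i → push 1. Stack: [1]
LOAD_CONST → push 1. Stack: [1, 1]
BINARY_OP + → 1 + 1 = 2. Stack: [2]
STORE_FAST i → i=2. Stack: []
LOAD_FAST i → push 2. Stack: [2]
LOAD_CONST → push 3. Stack: [2, 3]
COMPARE_OP bool(<) → 2 vs 3 = True. Stack: [True]
POP_JUMP_IF_FALSE → pop True; no jump. Stack: []
LOAD_FAST_LOAD_FAST p,i → push 39,2. Stack: [39, 2]
BINARY_OP ^ → 39 ^ 2 = 37. Stack: [37]
STORE_FAST p → p=37. Stack: []
LOAD_FAST_LOAD_FAST i,a → push 2,39. Stack: [2, 39]
BINARY_OP % → 2 % 39 = 2. Stack: [2]
STORE_FAST p → p=2. Stack: []
LOAD_FAST_LOAD_FAST p,a → push 2,39. Stack: [2, 39]
BINARY_OP * → 2 * 39 = 78. Stack: [78]
STORE_FAST p → p=78. Stack: []
LOAD_FAST i → push 2. Stack: [2]
LOAD_CONST → push 1. Stack: [2, 1]
BINARY_OP + → 2 + 1 = 3. Stack: [3]
STORE_FAST i → i=3. Stack: []
LOAD_FAST i → push 3. Stack: [3]
LOAD_CONST → push 3. Stack: [3, 3]
COMPARE_OP bool(<) → 3 vs 3 = False. Stack: [False]
POP_JUMP_IF_FALSE → pop False; jump. Stack: []
LOAD_FAST p → push 78. Stack: [78]
RETURN_VALUE → return 78.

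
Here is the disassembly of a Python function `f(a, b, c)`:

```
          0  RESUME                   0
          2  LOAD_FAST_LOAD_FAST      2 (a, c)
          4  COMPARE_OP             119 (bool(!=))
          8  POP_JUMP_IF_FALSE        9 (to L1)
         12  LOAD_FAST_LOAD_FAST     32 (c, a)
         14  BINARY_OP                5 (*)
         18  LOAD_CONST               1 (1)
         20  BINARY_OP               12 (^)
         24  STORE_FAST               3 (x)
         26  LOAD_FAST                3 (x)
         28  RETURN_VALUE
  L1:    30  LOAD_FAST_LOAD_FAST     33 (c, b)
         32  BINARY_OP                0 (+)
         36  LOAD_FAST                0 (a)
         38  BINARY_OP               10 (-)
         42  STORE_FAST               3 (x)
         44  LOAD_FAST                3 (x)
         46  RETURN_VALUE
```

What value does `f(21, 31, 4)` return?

LOAD_FAST_LOAD_FAST a,c → push 21,4. Stack: [21, 4]
COMPARE_OP bool(!=) → 21 vs 4 = True. Stack: [True]
POP_JUMP_IF_FALSE → pop True; no jump. Stack: []
LOAD_FAST_LOAD_FAST c,a → push 4,21. Stack: [4, 21]
BINARY_OP * → 4 * 21 = 84. Stack: [84]
LOAD_CONST → push 1. Stack: [84, 1]
BINARY_OP ^ → 84 ^ 1 = 85. Stack: [85]
STORE_FAST x → x=85. Stack: []
LOAD_FAST x → push 85. Stack: [85]
RETURN_VALUE → return 85.

85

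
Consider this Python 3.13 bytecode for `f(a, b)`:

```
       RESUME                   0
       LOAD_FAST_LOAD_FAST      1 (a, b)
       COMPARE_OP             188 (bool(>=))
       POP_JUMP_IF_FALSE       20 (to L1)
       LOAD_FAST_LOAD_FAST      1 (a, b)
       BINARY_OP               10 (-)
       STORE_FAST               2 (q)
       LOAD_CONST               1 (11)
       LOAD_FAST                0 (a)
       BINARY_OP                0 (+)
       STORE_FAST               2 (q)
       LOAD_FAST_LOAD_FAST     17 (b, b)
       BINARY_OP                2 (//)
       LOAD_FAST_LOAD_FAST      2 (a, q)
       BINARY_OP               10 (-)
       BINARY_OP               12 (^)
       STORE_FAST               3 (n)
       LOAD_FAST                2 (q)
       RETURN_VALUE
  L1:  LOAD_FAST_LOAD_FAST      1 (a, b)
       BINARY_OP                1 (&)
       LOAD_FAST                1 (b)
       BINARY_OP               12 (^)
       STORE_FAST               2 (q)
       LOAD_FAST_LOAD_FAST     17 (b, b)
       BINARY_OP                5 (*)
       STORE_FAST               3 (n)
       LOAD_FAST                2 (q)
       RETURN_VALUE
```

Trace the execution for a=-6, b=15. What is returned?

5

LOAD_FAST_LOAD_FAST a,b → push -6,15. Stack: [-6, 15]
COMPARE_OP bool(>=) → -6 vs 15 = False. Stack: [False]
POP_JUMP_IF_FALSE → pop False; jump. Stack: []
LOAD_FAST_LOAD_FAST a,b → push -6,15. Stack: [-6, 15]
BINARY_OP & → -6 & 15 = 10. Stack: [10]
LOAD_FAST b → push 15. Stack: [10, 15]
BINARY_OP ^ → 10 ^ 15 = 5. Stack: [5]
STORE_FAST q → q=5. Stack: []
LOAD_FAST_LOAD_FAST b,b → push 15,15. Stack: [15, 15]
BINARY_OP * → 15 * 15 = 225. Stack: [225]
STORE_FAST n → n=225. Stack: []
LOAD_FAST q → push 5. Stack: [5]
RETURN_VALUE → return 5.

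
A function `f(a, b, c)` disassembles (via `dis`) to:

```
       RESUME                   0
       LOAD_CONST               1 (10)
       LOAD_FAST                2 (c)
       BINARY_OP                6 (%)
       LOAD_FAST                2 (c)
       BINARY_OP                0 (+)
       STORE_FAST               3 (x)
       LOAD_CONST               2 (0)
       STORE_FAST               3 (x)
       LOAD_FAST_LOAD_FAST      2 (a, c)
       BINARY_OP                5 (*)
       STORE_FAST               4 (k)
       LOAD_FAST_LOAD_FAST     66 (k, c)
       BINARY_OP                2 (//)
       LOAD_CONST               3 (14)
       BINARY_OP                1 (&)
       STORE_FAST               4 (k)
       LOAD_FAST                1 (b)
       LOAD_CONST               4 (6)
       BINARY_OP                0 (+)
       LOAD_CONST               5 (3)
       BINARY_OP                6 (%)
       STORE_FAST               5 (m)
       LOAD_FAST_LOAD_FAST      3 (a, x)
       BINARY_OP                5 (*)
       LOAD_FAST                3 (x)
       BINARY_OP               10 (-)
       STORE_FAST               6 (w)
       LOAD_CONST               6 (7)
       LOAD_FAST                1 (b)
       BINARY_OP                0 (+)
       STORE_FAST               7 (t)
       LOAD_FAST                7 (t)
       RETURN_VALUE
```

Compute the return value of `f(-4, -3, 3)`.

LOAD_CONST → push 10. Stack: [10]
LOAD_FAST c → push 3. Stack: [10, 3]
BINARY_OP % → 10 % 3 = 1. Stack: [1]
LOAD_FAST c → push 3. Stack: [1, 3]
BINARY_OP + → 1 + 3 = 4. Stack: [4]
STORE_FAST x → x=4. Stack: []
LOAD_CONST → push 0. Stack: [0]
STORE_FAST x → x=0. Stack: []
LOAD_FAST_LOAD_FAST a,c → push -4,3. Stack: [-4, 3]
BINARY_OP * → -4 * 3 = -12. Stack: [-12]
STORE_FAST k → k=-12. Stack: []
LOAD_FAST_LOAD_FAST k,c → push -12,3. Stack: [-12, 3]
BINARY_OP // → -12 // 3 = -4. Stack: [-4]
LOAD_CONST → push 14. Stack: [-4, 14]
BINARY_OP & → -4 & 14 = 12. Stack: [12]
STORE_FAST k → k=12. Stack: []
LOAD_FAST b → push -3. Stack: [-3]
LOAD_CONST → push 6. Stack: [-3, 6]
BINARY_OP + → -3 + 6 = 3. Stack: [3]
LOAD_CONST → push 3. Stack: [3, 3]
BINARY_OP % → 3 % 3 = 0. Stack: [0]
STORE_FAST m → m=0. Stack: []
LOAD_FAST_LOAD_FAST a,x → push -4,0. Stack: [-4, 0]
BINARY_OP * → -4 * 0 = 0. Stack: [0]
LOAD_FAST x → push 0. Stack: [0, 0]
BINARY_OP - → 0 - 0 = 0. Stack: [0]
STORE_FAST w → w=0. Stack: []
LOAD_CONST → push 7. Stack: [7]
LOAD_FAST b → push -3. Stack: [7, -3]
BINARY_OP + → 7 + -3 = 4. Stack: [4]
STORE_FAST t → t=4. Stack: []
LOAD_FAST t → push 4. Stack: [4]
RETURN_VALUE → return 4.

4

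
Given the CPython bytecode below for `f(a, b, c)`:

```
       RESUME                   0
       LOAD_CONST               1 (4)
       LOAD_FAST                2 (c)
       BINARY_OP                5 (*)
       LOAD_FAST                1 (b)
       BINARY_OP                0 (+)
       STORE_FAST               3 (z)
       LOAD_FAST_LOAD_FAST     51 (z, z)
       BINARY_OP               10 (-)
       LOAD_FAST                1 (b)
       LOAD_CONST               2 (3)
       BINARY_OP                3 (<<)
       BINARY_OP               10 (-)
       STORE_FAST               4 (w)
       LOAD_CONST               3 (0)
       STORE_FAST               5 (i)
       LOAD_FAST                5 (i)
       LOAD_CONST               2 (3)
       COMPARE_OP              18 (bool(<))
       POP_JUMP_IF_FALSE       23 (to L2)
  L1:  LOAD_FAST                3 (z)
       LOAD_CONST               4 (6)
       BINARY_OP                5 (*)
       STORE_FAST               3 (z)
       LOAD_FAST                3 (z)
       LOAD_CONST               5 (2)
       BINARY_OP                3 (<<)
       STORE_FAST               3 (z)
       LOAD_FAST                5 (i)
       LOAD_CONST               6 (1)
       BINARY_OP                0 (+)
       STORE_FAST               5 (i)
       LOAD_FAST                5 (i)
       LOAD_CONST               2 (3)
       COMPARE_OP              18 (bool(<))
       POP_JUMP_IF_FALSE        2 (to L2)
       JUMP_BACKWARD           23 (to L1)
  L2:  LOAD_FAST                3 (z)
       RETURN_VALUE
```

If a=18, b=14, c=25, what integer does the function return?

LOAD_CONST → push 4
LOAD_FAST c → push 25
BINARY_OP * → 4 * 25 = 100
LOAD_FAST b → push 14
BINARY_OP + → 100 + 14 = 114
STORE_FAST z → z=114
LOAD_FAST_LOAD_FAST z,z → push 114,114
BINARY_OP - → 114 - 114 = 0
LOAD_FAST b → push 14
LOAD_CONST → push 3
BINARY_OP << → 14 << 3 = 112
BINARY_OP - → 0 - 112 = -112
STORE_FAST w → w=-112
LOAD_CONST → push 0
STORE_FAST i → i=0
LOAD_FAST i → push 0
LOAD_CONST → push 3
COMPARE_OP bool(<) → 0 vs 3 = True
POP_JUMP_IF_FALSE → pop True; no jump
LOAD_FAST z → push 114
LOAD_CONST → push 6
BINARY_OP * → 114 * 6 = 684
STORE_FAST z → z=684
LOAD_FAST z → push 684
LOAD_CONST → push 2
BINARY_OP << → 684 << 2 = 2736
STORE_FAST z → z=2736
LOAD_FAST i → push 0
LOAD_CONST → push 1
BINARY_OP + → 0 + 1 = 1
STORE_FAST i → i=1
LOAD_FAST i → push 1
LOAD_CONST → push 3
COMPARE_OP bool(<) → 1 vs 3 = True
POP_JUMP_IF_FALSE → pop True; no jump
LOAD_FAST z → push 2736
LOAD_CONST → push 6
BINARY_OP * → 2736 * 6 = 16416
STORE_FAST z → z=16416
LOAD_FAST z → push 16416
LOAD_CONST → push 2
BINARY_OP << → 16416 << 2 = 65664
STORE_FAST z → z=65664
LOAD_FAST i → push 1
LOAD_CONST → push 1
BINARY_OP + → 1 + 1 = 2
STORE_FAST i → i=2
LOAD_FAST i → push 2
LOAD_CONST → push 3
COMPARE_OP bool(<) → 2 vs 3 = True
POP_JUMP_IF_FALSE → pop True; no jump
LOAD_FAST z → push 65664
LOAD_CONST → push 6
BINARY_OP * → 65664 * 6 = 393984
STORE_FAST z → z=393984
LOAD_FAST z → push 393984
LOAD_CONST → push 2
BINARY_OP << → 393984 << 2 = 1575936
STORE_FAST z → z=1575936
LOAD_FAST i → push 2
LOAD_CONST → push 1
BINARY_OP + → 2 + 1 = 3
STORE_FAST i → i=3
LOAD_FAST i → push 3
LOAD_CONST → push 3
COMPARE_OP bool(<) → 3 vs 3 = False
POP_JUMP_IF_FALSE → pop False; jump
LOAD_FAST z → push 1575936
RETURN_VALUE → return 1575936.

1575936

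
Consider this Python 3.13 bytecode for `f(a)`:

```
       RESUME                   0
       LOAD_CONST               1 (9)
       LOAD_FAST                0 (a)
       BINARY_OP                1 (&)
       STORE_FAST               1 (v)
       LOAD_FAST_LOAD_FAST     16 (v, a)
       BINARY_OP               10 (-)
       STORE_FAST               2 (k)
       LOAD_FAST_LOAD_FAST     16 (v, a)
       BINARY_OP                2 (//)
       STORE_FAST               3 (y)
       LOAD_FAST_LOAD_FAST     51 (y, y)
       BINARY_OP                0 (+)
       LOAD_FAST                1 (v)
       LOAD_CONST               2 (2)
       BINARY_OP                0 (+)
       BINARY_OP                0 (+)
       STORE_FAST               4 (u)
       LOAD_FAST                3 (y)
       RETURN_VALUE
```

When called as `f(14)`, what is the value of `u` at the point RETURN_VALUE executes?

10

LOAD_CONST → push 9. Stack: [9]
LOAD_FAST a → push 14. Stack: [9, 14]
BINARY_OP & → 9 & 14 = 8. Stack: [8]
STORE_FAST v → v=8. Stack: []
LOAD_FAST_LOAD_FAST v,a → push 8,14. Stack: [8, 14]
BINARY_OP - → 8 - 14 = -6. Stack: [-6]
STORE_FAST k → k=-6. Stack: []
LOAD_FAST_LOAD_FAST v,a → push 8,14. Stack: [8, 14]
BINARY_OP // → 8 // 14 = 0. Stack: [0]
STORE_FAST y → y=0. Stack: []
LOAD_FAST_LOAD_FAST y,y → push 0,0. Stack: [0, 0]
BINARY_OP + → 0 + 0 = 0. Stack: [0]
LOAD_FAST v → push 8. Stack: [0, 8]
LOAD_CONST → push 2. Stack: [0, 8, 2]
BINARY_OP + → 8 + 2 = 10. Stack: [0, 10]
BINARY_OP + → 0 + 10 = 10. Stack: [10]
STORE_FAST u → u=10. Stack: []
LOAD_FAST y → push 0. Stack: [0]
RETURN_VALUE → return 0.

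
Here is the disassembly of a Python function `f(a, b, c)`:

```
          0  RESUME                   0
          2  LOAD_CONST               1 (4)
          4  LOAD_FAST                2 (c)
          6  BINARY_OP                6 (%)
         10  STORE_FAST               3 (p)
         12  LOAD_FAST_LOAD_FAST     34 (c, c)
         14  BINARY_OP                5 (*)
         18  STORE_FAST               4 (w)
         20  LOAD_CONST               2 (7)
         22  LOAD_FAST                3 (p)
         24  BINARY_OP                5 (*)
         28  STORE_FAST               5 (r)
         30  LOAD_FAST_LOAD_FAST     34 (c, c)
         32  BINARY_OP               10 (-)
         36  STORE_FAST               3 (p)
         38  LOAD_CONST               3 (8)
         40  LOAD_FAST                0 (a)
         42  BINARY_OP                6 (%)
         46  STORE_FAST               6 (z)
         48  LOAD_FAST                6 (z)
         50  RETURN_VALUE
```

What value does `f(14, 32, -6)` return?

8

LOAD_CONST → push 4. Stack: [4]
LOAD_FAST c → push -6. Stack: [4, -6]
BINARY_OP % → 4 % -6 = -2. Stack: [-2]
STORE_FAST p → p=-2. Stack: []
LOAD_FAST_LOAD_FAST c,c → push -6,-6. Stack: [-6, -6]
BINARY_OP * → -6 * -6 = 36. Stack: [36]
STORE_FAST w → w=36. Stack: []
LOAD_CONST → push 7. Stack: [7]
LOAD_FAST p → push -2. Stack: [7, -2]
BINARY_OP * → 7 * -2 = -14. Stack: [-14]
STORE_FAST r → r=-14. Stack: []
LOAD_FAST_LOAD_FAST c,c → push -6,-6. Stack: [-6, -6]
BINARY_OP - → -6 - -6 = 0. Stack: [0]
STORE_FAST p → p=0. Stack: []
LOAD_CONST → push 8. Stack: [8]
LOAD_FAST a → push 14. Stack: [8, 14]
BINARY_OP % → 8 % 14 = 8. Stack: [8]
STORE_FAST z → z=8. Stack: []
LOAD_FAST z → push 8. Stack: [8]
RETURN_VALUE → return 8.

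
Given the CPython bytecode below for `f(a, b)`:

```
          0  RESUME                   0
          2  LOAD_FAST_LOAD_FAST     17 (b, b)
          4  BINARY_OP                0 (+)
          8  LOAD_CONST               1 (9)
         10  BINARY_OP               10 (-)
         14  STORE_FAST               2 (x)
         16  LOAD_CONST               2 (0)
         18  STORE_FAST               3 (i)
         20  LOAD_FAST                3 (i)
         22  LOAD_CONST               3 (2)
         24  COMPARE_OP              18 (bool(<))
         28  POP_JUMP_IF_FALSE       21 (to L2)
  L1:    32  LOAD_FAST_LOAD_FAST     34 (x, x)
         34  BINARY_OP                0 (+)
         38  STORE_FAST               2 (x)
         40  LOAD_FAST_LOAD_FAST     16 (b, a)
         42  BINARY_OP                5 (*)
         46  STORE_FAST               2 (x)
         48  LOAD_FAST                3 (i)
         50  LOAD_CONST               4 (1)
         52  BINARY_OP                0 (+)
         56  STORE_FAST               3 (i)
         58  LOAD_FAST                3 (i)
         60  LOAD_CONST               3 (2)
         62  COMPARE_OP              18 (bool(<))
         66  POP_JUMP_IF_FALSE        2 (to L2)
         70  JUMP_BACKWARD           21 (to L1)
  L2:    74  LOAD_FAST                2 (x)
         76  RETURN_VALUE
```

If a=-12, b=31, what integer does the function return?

-372

LOAD_FAST_LOAD_FAST b,b → push 31,31. Stack: [31, 31]
BINARY_OP + → 31 + 31 = 62. Stack: [62]
LOAD_CONST → push 9. Stack: [62, 9]
BINARY_OP - → 62 - 9 = 53. Stack: [53]
STORE_FAST x → x=53. Stack: []
LOAD_CONST → push 0. Stack: [0]
STORE_FAST i → i=0. Stack: []
LOAD_FAST i → push 0. Stack: [0]
LOAD_CONST → push 2. Stack: [0, 2]
COMPARE_OP bool(<) → 0 vs 2 = True. Stack: [True]
POP_JUMP_IF_FALSE → pop True; no jump. Stack: []
LOAD_FAST_LOAD_FAST x,x → push 53,53. Stack: [53, 53]
BINARY_OP + → 53 + 53 = 106. Stack: [106]
STORE_FAST x → x=106. Stack: []
LOAD_FAST_LOAD_FAST b,a → push 31,-12. Stack: [31, -12]
BINARY_OP * → 31 * -12 = -372. Stack: [-372]
STORE_FAST x → x=-372. Stack: []
LOAD_FAST i → push 0. Stack: [0]
LOAD_CONST → push 1. Stack: [0, 1]
BINARY_OP + → 0 + 1 = 1. Stack: [1]
STORE_FAST i → i=1. Stack: []
LOAD_FAST i → push 1. Stack: [1]
LOAD_CONST → push 2. Stack: [1, 2]
COMPARE_OP bool(<) → 1 vs 2 = True. Stack: [True]
POP_JUMP_IF_FALSE → pop True; no jump. Stack: []
LOAD_FAST_LOAD_FAST x,x → push -372,-372. Stack: [-372, -372]
BINARY_OP + → -372 + -372 = -744. Stack: [-744]
STORE_FAST x → x=-744. Stack: []
LOAD_FAST_LOAD_FAST b,a → push 31,-12. Stack: [31, -12]
BINARY_OP * → 31 * -12 = -372. Stack: [-372]
STORE_FAST x → x=-372. Stack: []
LOAD_FAST i → push 1. Stack: [1]
LOAD_CONST → push 1. Stack: [1, 1]
BINARY_OP + → 1 + 1 = 2. Stack: [2]
STORE_FAST i → i=2. Stack: []
LOAD_FAST i → push 2. Stack: [2]
LOAD_CONST → push 2. Stack: [2, 2]
COMPARE_OP bool(<) → 2 vs 2 = False. Stack: [False]
POP_JUMP_IF_FALSE → pop False; jump. Stack: []
LOAD_FAST x → push -372. Stack: [-372]
RETURN_VALUE → return -372.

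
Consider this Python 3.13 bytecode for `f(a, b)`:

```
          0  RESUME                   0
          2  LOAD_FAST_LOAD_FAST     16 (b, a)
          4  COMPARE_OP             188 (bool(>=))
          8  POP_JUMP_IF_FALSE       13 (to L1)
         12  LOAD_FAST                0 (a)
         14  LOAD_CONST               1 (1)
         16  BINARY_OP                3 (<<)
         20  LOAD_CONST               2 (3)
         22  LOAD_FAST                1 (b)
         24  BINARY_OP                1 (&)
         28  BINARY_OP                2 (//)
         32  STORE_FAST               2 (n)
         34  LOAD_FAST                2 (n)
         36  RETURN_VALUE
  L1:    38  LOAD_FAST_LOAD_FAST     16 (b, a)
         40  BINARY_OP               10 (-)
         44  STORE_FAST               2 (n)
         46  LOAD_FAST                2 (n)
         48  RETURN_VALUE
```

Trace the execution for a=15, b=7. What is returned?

-8

LOAD_FAST_LOAD_FAST b,a → push 7,15. Stack: [7, 15]
COMPARE_OP bool(>=) → 7 vs 15 = False. Stack: [False]
POP_JUMP_IF_FALSE → pop False; jump. Stack: []
LOAD_FAST_LOAD_FAST b,a → push 7,15. Stack: [7, 15]
BINARY_OP - → 7 - 15 = -8. Stack: [-8]
STORE_FAST n → n=-8. Stack: []
LOAD_FAST n → push -8. Stack: [-8]
RETURN_VALUE → return -8.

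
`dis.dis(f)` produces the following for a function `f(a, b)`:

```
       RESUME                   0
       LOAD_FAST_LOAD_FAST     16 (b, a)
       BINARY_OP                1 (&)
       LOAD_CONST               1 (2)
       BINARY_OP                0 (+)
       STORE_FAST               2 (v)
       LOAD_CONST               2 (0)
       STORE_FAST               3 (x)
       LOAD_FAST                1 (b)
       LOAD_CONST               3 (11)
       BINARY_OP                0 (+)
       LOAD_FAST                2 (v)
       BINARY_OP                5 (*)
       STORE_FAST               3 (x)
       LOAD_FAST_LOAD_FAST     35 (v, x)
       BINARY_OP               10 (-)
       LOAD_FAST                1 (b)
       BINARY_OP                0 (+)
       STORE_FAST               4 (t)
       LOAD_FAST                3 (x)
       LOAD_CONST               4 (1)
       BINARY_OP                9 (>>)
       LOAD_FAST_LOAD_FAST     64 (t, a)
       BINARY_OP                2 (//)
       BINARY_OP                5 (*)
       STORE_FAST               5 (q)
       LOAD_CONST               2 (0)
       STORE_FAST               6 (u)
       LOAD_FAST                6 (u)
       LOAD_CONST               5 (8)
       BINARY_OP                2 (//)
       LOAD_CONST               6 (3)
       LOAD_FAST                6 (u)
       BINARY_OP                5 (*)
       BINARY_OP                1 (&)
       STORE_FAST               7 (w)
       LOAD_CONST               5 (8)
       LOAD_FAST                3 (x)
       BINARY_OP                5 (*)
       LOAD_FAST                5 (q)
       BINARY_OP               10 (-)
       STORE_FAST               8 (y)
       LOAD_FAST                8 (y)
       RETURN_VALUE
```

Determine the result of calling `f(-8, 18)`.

-11484

LOAD_FAST_LOAD_FAST b,a → push 18,-8. Stack: [18, -8]
BINARY_OP & → 18 & -8 = 16. Stack: [16]
LOAD_CONST → push 2. Stack: [16, 2]
BINARY_OP + → 16 + 2 = 18. Stack: [18]
STORE_FAST v → v=18. Stack: []
LOAD_CONST → push 0. Stack: [0]
STORE_FAST x → x=0. Stack: []
LOAD_FAST b → push 18. Stack: [18]
LOAD_CONST → push 11. Stack: [18, 11]
BINARY_OP + → 18 + 11 = 29. Stack: [29]
LOAD_FAST v → push 18. Stack: [29, 18]
BINARY_OP * → 29 * 18 = 522. Stack: [522]
STORE_FAST x → x=522. Stack: []
LOAD_FAST_LOAD_FAST v,x → push 18,522. Stack: [18, 522]
BINARY_OP - → 18 - 522 = -504. Stack: [-504]
LOAD_FAST b → push 18. Stack: [-504, 18]
BINARY_OP + → -504 + 18 = -486. Stack: [-486]
STORE_FAST t → t=-486. Stack: []
LOAD_FAST x → push 522. Stack: [522]
LOAD_CONST → push 1. Stack: [522, 1]
BINARY_OP >> → 522 >> 1 = 261. Stack: [261]
LOAD_FAST_LOAD_FAST t,a → push -486,-8. Stack: [261, -486, -8]
BINARY_OP // → -486 // -8 = 60. Stack: [261, 60]
BINARY_OP * → 261 * 60 = 15660. Stack: [15660]
STORE_FAST q → q=15660. Stack: []
LOAD_CONST → push 0. Stack: [0]
STORE_FAST u → u=0. Stack: []
LOAD_FAST u → push 0. Stack: [0]
LOAD_CONST → push 8. Stack: [0, 8]
BINARY_OP // → 0 // 8 = 0. Stack: [0]
LOAD_CONST → push 3. Stack: [0, 3]
LOAD_FAST u → push 0. Stack: [0, 3, 0]
BINARY_OP * → 3 * 0 = 0. Stack: [0, 0]
BINARY_OP & → 0 & 0 = 0. Stack: [0]
STORE_FAST w → w=0. Stack: []
LOAD_CONST → push 8. Stack: [8]
LOAD_FAST x → push 522. Stack: [8, 522]
BINARY_OP * → 8 * 522 = 4176. Stack: [4176]
LOAD_FAST q → push 15660. Stack: [4176, 15660]
BINARY_OP - → 4176 - 15660 = -11484. Stack: [-11484]
STORE_FAST y → y=-11484. Stack: []
LOAD_FAST y → push -11484. Stack: [-11484]
RETURN_VALUE → return -11484.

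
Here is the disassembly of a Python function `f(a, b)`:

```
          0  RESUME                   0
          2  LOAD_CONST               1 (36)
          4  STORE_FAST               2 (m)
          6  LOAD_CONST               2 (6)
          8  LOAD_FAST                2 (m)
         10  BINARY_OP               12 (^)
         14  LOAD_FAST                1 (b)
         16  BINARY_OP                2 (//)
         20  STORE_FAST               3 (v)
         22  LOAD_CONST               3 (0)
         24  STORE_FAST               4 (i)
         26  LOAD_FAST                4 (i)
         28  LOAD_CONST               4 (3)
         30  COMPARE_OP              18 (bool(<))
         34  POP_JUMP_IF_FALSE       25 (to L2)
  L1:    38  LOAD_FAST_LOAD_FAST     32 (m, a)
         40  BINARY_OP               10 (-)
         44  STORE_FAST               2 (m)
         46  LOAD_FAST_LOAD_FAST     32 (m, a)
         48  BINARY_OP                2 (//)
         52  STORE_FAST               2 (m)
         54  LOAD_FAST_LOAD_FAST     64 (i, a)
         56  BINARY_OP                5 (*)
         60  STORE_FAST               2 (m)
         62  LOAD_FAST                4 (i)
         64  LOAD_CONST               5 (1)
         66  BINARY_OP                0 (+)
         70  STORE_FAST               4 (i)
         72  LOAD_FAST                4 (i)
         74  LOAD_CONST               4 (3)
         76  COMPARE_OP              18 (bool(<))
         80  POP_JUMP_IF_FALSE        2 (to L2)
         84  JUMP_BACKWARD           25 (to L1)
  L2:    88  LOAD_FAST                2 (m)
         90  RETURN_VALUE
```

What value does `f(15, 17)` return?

LOAD_CONST → push 36
STORE_FAST m → m=36
LOAD_CONST → push 6
LOAD_FAST m → push 36
BINARY_OP ^ → 6 ^ 36 = 34
LOAD_FAST b → push 17
BINARY_OP // → 34 // 17 = 2
STORE_FAST v → v=2
LOAD_CONST → push 0
STORE_FAST i → i=0
LOAD_FAST i → push 0
LOAD_CONST → push 3
COMPARE_OP bool(<) → 0 vs 3 = True
POP_JUMP_IF_FALSE → pop True; no jump
LOAD_FAST_LOAD_FAST m,a → push 36,15
BINARY_OP - → 36 - 15 = 21
STORE_FAST m → m=21
LOAD_FAST_LOAD_FAST m,a → push 21,15
BINARY_OP // → 21 // 15 = 1
STORE_FAST m → m=1
LOAD_FAST_LOAD_FAST i,a → push 0,15
BINARY_OP * → 0 * 15 = 0
STORE_FAST m → m=0
LOAD_FAST i → push 0
LOAD_CONST → push 1
BINARY_OP + → 0 + 1 = 1
STORE_FAST i → i=1
LOAD_FAST i → push 1
LOAD_CONST → push 3
COMPARE_OP bool(<) → 1 vs 3 = True
POP_JUMP_IF_FALSE → pop True; no jump
LOAD_FAST_LOAD_FAST m,a → push 0,15
BINARY_OP - → 0 - 15 = -15
STORE_FAST m → m=-15
LOAD_FAST_LOAD_FAST m,a → push -15,15
BINARY_OP // → -15 // 15 = -1
STORE_FAST m → m=-1
LOAD_FAST_LOAD_FAST i,a → push 1,15
BINARY_OP * → 1 * 15 = 15
STORE_FAST m → m=15
LOAD_FAST i → push 1
LOAD_CONST → push 1
BINARY_OP + → 1 + 1 = 2
STORE_FAST i → i=2
LOAD_FAST i → push 2
LOAD_CONST → push 3
COMPARE_OP bool(<) → 2 vs 3 = True
POP_JUMP_IF_FALSE → pop True; no jump
LOAD_FAST_LOAD_FAST m,a → push 15,15
BINARY_OP - → 15 - 15 = 0
STORE_FAST m → m=0
LOAD_FAST_LOAD_FAST m,a → push 0,15
BINARY_OP // → 0 // 15 = 0
STORE_FAST m → m=0
LOAD_FAST_LOAD_FAST i,a → push 2,15
BINARY_OP * → 2 * 15 = 30
STORE_FAST m → m=30
LOAD_FAST i → push 2
LOAD_CONST → push 1
BINARY_OP + → 2 + 1 = 3
STORE_FAST i → i=3
LOAD_FAST i → push 3
LOAD_CONST → push 3
COMPARE_OP bool(<) → 3 vs 3 = False
POP_JUMP_IF_FALSE → pop False; jump
LOAD_FAST m → push 30
RETURN_VALUE → return 30.

30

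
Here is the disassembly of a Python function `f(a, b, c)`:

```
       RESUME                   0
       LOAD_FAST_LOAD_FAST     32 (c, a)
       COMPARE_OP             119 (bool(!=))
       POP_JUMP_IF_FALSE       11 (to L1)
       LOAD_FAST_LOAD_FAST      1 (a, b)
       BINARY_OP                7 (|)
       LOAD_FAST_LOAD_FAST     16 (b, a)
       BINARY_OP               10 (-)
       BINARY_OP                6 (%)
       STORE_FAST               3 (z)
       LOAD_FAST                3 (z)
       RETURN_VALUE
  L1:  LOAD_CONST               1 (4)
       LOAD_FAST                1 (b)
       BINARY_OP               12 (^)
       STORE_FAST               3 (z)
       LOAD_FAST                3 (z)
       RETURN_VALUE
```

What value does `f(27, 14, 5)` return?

-8

LOAD_FAST_LOAD_FAST c,a → push 5,27. Stack: [5, 27]
COMPARE_OP bool(!=) → 5 vs 27 = True. Stack: [True]
POP_JUMP_IF_FALSE → pop True; no jump. Stack: []
LOAD_FAST_LOAD_FAST a,b → push 27,14. Stack: [27, 14]
BINARY_OP | → 27 | 14 = 31. Stack: [31]
LOAD_FAST_LOAD_FAST b,a → push 14,27. Stack: [31, 14, 27]
BINARY_OP - → 14 - 27 = -13. Stack: [31, -13]
BINARY_OP % → 31 % -13 = -8. Stack: [-8]
STORE_FAST z → z=-8. Stack: []
LOAD_FAST z → push -8. Stack: [-8]
RETURN_VALUE → return -8.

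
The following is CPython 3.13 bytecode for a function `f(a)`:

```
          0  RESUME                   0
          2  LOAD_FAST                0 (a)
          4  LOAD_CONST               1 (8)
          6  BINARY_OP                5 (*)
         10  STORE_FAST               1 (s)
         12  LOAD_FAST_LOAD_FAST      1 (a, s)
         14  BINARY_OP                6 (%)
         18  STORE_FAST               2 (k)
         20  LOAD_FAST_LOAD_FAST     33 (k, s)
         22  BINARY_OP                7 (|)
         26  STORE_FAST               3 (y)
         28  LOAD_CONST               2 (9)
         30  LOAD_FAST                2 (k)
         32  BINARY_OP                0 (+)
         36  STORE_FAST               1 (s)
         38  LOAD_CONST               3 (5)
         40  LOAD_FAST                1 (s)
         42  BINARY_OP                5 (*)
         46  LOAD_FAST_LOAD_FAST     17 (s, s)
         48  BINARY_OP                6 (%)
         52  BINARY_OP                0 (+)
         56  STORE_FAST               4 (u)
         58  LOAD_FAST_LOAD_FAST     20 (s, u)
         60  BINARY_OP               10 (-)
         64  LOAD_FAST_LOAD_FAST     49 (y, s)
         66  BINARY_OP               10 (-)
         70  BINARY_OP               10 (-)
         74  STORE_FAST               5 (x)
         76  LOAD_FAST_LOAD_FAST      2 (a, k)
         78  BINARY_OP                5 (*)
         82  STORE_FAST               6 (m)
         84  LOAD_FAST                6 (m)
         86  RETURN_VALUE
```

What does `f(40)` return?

LOAD_FAST a → push 40. Stack: [40]
LOAD_CONST → push 8. Stack: [40, 8]
BINARY_OP * → 40 * 8 = 320. Stack: [320]
STORE_FAST s → s=320. Stack: []
LOAD_FAST_LOAD_FAST a,s → push 40,320. Stack: [40, 320]
BINARY_OP % → 40 % 320 = 40. Stack: [40]
STORE_FAST k → k=40. Stack: []
LOAD_FAST_LOAD_FAST k,s → push 40,320. Stack: [40, 320]
BINARY_OP | → 40 | 320 = 360. Stack: [360]
STORE_FAST y → y=360. Stack: []
LOAD_CONST → push 9. Stack: [9]
LOAD_FAST k → push 40. Stack: [9, 40]
BINARY_OP + → 9 + 40 = 49. Stack: [49]
STORE_FAST s → s=49. Stack: []
LOAD_CONST → push 5. Stack: [5]
LOAD_FAST s → push 49. Stack: [5, 49]
BINARY_OP * → 5 * 49 = 245. Stack: [245]
LOAD_FAST_LOAD_FAST s,s → push 49,49. Stack: [245, 49, 49]
BINARY_OP % → 49 % 49 = 0. Stack: [245, 0]
BINARY_OP + → 245 + 0 = 245. Stack: [245]
STORE_FAST u → u=245. Stack: []
LOAD_FAST_LOAD_FAST s,u → push 49,245. Stack: [49, 245]
BINARY_OP - → 49 - 245 = -196. Stack: [-196]
LOAD_FAST_LOAD_FAST y,s → push 360,49. Stack: [-196, 360, 49]
BINARY_OP - → 360 - 49 = 311. Stack: [-196, 311]
BINARY_OP - → -196 - 311 = -507. Stack: [-507]
STORE_FAST x → x=-507. Stack: []
LOAD_FAST_LOAD_FAST a,k → push 40,40. Stack: [40, 40]
BINARY_OP * → 40 * 40 = 1600. Stack: [1600]
STORE_FAST m → m=1600. Stack: []
LOAD_FAST m → push 1600. Stack: [1600]
RETURN_VALUE → return 1600.

1600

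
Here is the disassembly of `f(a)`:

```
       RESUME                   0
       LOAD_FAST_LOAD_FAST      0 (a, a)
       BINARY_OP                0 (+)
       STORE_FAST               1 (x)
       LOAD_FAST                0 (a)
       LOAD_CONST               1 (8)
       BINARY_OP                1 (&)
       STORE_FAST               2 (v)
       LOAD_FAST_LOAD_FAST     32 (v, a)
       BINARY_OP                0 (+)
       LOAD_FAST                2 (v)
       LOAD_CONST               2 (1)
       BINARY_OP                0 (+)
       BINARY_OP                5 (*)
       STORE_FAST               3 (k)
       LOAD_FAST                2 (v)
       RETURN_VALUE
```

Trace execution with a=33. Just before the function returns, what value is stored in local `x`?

66

LOAD_FAST_LOAD_FAST a,a → push 33,33. Stack: [33, 33]
BINARY_OP + → 33 + 33 = 66. Stack: [66]
STORE_FAST x → x=66. Stack: []
LOAD_FAST a → push 33. Stack: [33]
LOAD_CONST → push 8. Stack: [33, 8]
BINARY_OP & → 33 & 8 = 0. Stack: [0]
STORE_FAST v → v=0. Stack: []
LOAD_FAST_LOAD_FAST v,a → push 0,33. Stack: [0, 33]
BINARY_OP + → 0 + 33 = 33. Stack: [33]
LOAD_FAST v → push 0. Stack: [33, 0]
LOAD_CONST → push 1. Stack: [33, 0, 1]
BINARY_OP + → 0 + 1 = 1. Stack: [33, 1]
BINARY_OP * → 33 * 1 = 33. Stack: [33]
STORE_FAST k → k=33. Stack: []
LOAD_FAST v → push 0. Stack: [0]
RETURN_VALUE → return 0.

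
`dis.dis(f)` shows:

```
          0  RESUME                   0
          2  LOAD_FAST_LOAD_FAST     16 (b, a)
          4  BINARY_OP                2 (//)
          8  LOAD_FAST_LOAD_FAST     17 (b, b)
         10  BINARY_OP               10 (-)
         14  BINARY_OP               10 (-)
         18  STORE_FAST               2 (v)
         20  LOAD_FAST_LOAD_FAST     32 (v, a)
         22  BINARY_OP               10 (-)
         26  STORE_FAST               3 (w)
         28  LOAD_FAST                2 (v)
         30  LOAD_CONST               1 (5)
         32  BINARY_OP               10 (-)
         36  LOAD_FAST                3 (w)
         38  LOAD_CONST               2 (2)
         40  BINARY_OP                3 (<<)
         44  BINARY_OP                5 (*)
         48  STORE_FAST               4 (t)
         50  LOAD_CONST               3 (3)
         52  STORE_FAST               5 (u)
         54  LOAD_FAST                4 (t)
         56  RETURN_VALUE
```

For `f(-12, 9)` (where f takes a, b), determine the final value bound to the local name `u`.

3

LOAD_FAST_LOAD_FAST b,a → push 9,-12. Stack: [9, -12]
BINARY_OP // → 9 // -12 = -1. Stack: [-1]
LOAD_FAST_LOAD_FAST b,b → push 9,9. Stack: [-1, 9, 9]
BINARY_OP - → 9 - 9 = 0. Stack: [-1, 0]
BINARY_OP - → -1 - 0 = -1. Stack: [-1]
STORE_FAST v → v=-1. Stack: []
LOAD_FAST_LOAD_FAST v,a → push -1,-12. Stack: [-1, -12]
BINARY_OP - → -1 - -12 = 11. Stack: [11]
STORE_FAST w → w=11. Stack: []
LOAD_FAST v → push -1. Stack: [-1]
LOAD_CONST → push 5. Stack: [-1, 5]
BINARY_OP - → -1 - 5 = -6. Stack: [-6]
LOAD_FAST w → push 11. Stack: [-6, 11]
LOAD_CONST → push 2. Stack: [-6, 11, 2]
BINARY_OP << → 11 << 2 = 44. Stack: [-6, 44]
BINARY_OP * → -6 * 44 = -264. Stack: [-264]
STORE_FAST t → t=-264. Stack: []
LOAD_CONST → push 3. Stack: [3]
STORE_FAST u → u=3. Stack: []
LOAD_FAST t → push -264. Stack: [-264]
RETURN_VALUE → return -264.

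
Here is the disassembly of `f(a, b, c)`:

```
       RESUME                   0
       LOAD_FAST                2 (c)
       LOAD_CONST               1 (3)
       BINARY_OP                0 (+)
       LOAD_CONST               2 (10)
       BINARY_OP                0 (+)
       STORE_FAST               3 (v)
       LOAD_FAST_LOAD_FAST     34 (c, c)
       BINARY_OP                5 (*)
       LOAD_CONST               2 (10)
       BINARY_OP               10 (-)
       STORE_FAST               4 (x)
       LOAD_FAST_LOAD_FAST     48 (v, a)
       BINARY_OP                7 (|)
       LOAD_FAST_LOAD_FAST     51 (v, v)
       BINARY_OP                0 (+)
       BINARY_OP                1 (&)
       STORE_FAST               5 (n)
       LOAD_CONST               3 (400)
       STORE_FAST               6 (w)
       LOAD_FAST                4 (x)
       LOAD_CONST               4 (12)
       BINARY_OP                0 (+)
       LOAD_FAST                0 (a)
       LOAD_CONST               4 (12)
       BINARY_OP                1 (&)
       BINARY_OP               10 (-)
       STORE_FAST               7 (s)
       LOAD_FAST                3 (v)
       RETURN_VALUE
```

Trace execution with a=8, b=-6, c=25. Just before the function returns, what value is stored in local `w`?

LOAD_FAST c → push 25. Stack: [25]
LOAD_CONST → push 3. Stack: [25, 3]
BINARY_OP + → 25 + 3 = 28. Stack: [28]
LOAD_CONST → push 10. Stack: [28, 10]
BINARY_OP + → 28 + 10 = 38. Stack: [38]
STORE_FAST v → v=38. Stack: []
LOAD_FAST_LOAD_FAST c,c → push 25,25. Stack: [25, 25]
BINARY_OP * → 25 * 25 = 625. Stack: [625]
LOAD_CONST → push 10. Stack: [625, 10]
BINARY_OP - → 625 - 10 = 615. Stack: [615]
STORE_FAST x → x=615. Stack: []
LOAD_FAST_LOAD_FAST v,a → push 38,8. Stack: [38, 8]
BINARY_OP | → 38 | 8 = 46. Stack: [46]
LOAD_FAST_LOAD_FAST v,v → push 38,38. Stack: [46, 38, 38]
BINARY_OP + → 38 + 38 = 76. Stack: [46, 76]
BINARY_OP & → 46 & 76 = 12. Stack: [12]
STORE_FAST n → n=12. Stack: []
LOAD_CONST → push 400. Stack: [400]
STORE_FAST w → w=400. Stack: []
LOAD_FAST x → push 615. Stack: [615]
LOAD_CONST → push 12. Stack: [615, 12]
BINARY_OP + → 615 + 12 = 627. Stack: [627]
LOAD_FAST a → push 8. Stack: [627, 8]
LOAD_CONST → push 12. Stack: [627, 8, 12]
BINARY_OP & → 8 & 12 = 8. Stack: [627, 8]
BINARY_OP - → 627 - 8 = 619. Stack: [619]
STORE_FAST s → s=619. Stack: []
LOAD_FAST v → push 38. Stack: [38]
RETURN_VALUE → return 38.

400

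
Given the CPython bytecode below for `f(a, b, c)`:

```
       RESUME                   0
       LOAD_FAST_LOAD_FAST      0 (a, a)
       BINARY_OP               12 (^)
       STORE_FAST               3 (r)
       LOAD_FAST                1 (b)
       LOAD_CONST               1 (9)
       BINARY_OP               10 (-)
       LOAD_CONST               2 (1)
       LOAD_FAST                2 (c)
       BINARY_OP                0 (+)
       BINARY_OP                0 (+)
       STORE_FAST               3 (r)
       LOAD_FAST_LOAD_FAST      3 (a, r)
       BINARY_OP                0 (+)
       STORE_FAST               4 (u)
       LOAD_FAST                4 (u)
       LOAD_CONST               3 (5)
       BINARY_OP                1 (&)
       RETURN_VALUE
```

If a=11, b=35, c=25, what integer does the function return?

LOAD_FAST_LOAD_FAST a,a → push 11,11. Stack: [11, 11]
BINARY_OP ^ → 11 ^ 11 = 0. Stack: [0]
STORE_FAST r → r=0. Stack: []
LOAD_FAST b → push 35. Stack: [35]
LOAD_CONST → push 9. Stack: [35, 9]
BINARY_OP - → 35 - 9 = 26. Stack: [26]
LOAD_CONST → push 1. Stack: [26, 1]
LOAD_FAST c → push 25. Stack: [26, 1, 25]
BINARY_OP + → 1 + 25 = 26. Stack: [26, 26]
BINARY_OP + → 26 + 26 = 52. Stack: [52]
STORE_FAST r → r=52. Stack: []
LOAD_FAST_LOAD_FAST a,r → push 11,52. Stack: [11, 52]
BINARY_OP + → 11 + 52 = 63. Stack: [63]
STORE_FAST u → u=63. Stack: []
LOAD_FAST u → push 63. Stack: [63]
LOAD_CONST → push 5. Stack: [63, 5]
BINARY_OP & → 63 & 5 = 5. Stack: [5]
RETURN_VALUE → return 5.

5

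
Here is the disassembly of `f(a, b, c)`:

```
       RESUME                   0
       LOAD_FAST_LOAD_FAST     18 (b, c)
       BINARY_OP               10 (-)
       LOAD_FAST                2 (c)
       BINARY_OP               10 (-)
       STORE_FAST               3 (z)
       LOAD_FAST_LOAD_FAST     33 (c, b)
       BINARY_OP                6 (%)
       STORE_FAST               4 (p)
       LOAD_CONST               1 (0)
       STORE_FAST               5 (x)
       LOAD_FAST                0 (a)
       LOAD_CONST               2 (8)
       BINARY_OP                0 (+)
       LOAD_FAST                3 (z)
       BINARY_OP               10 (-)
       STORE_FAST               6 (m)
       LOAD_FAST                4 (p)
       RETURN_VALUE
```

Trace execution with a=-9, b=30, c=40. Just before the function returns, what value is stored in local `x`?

0

LOAD_FAST_LOAD_FAST b,c → push 30,40. Stack: [30, 40]
BINARY_OP - → 30 - 40 = -10. Stack: [-10]
LOAD_FAST c → push 40. Stack: [-10, 40]
BINARY_OP - → -10 - 40 = -50. Stack: [-50]
STORE_FAST z → z=-50. Stack: []
LOAD_FAST_LOAD_FAST c,b → push 40,30. Stack: [40, 30]
BINARY_OP % → 40 % 30 = 10. Stack: [10]
STORE_FAST p → p=10. Stack: []
LOAD_CONST → push 0. Stack: [0]
STORE_FAST x → x=0. Stack: []
LOAD_FAST a → push -9. Stack: [-9]
LOAD_CONST → push 8. Stack: [-9, 8]
BINARY_OP + → -9 + 8 = -1. Stack: [-1]
LOAD_FAST z → push -50. Stack: [-1, -50]
BINARY_OP - → -1 - -50 = 49. Stack: [49]
STORE_FAST m → m=49. Stack: []
LOAD_FAST p → push 10. Stack: [10]
RETURN_VALUE → return 10.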